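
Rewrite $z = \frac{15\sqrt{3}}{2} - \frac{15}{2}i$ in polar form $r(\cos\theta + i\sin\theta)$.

r = |z| = sqrt(a^2 + b^2) = sqrt((15*sqrt(3)/2)^2 + (-15/2)^2) = sqrt(675/4 + 225/4) = sqrt(225) = 15
θ = arctan(b/a) = arctan(-7.5/12.9904) (quadrant-adjusted) = 330°
z = 15(cos 330° + i sin 330°)


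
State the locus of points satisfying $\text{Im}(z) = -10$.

Im(z) = y where z = x + yi; the equation y = -10 is satisfied by all points with that y-coordinate
Locus: Horizontal line y = -10


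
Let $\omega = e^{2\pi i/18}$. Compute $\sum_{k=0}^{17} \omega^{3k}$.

Let ζ = ω^3 = e^(2πi·3/18). Since 18 ∤ 3, ζ ≠ 1.
Sum = Σ_{k=0}^{17} ζ^k = (ζ^18 - 1)/(ζ - 1) = (ω^{3·18} - 1)/(ζ - 1) = (1 - 1)/(ζ - 1) = 0


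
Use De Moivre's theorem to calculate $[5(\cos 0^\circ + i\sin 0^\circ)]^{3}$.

By De Moivre: z^n = r^n(cos(nθ) + i sin(nθ))
= 5^3(cos(3*0°) + i sin(3*0°))
= 125(cos 0° + i sin 0°)
= 125


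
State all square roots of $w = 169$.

|w| = 169, arg(w) = 0°
Root modulus = 169^(1/2) = 13
Root arguments: θ_k = (0° + 360°k)/2 for k = 0, 1, ..., 1
Roots: 13, -13


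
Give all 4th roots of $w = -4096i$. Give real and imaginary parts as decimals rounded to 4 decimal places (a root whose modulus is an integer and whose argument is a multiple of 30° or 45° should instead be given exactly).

|w| = 4096, arg(w) = 270°
Root modulus = 4096^(1/4) = 8
Root arguments: θ_k = (270° + 360°k)/4 for k = 0, 1, ..., 3
Compute each root as (root modulus)(cos θ_k + i sin θ_k) using full-precision intermediates, then round to 4 decimal places.
Roots: 3.0615 + 7.3910i, -7.3910 + 3.0615i, -3.0615 - 7.3910i, 7.3910 - 3.0615i


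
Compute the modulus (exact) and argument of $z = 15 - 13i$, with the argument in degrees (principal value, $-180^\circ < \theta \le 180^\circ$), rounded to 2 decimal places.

|z| = sqrt(15^2 + (-13)^2) = sqrt(394)
arg(z) = arctan(b/a) = arctan(-13/15) (quadrant-adjusted) = -40.91°


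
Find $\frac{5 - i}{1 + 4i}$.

Multiply numerator and denominator by conjugate (1 - 4i):
= (5 - i)(1 - 4i) / (1^2 + 4^2)
= (1 - 21i) / 17
= 1/17 - (21/17)i


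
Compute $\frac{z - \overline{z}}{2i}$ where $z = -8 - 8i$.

z - conjugate(z) = 2bi
(z - conjugate(z))/(2i) = 2bi/(2i) = b = -8


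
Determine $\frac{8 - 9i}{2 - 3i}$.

Multiply numerator and denominator by conjugate (2 + 3i):
= (8 - 9i)(2 + 3i) / (2^2 + (-3)^2)
= (43 + 6i) / 13
= 43/13 + (6/13)i


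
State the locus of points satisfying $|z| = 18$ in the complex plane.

|z| = 18 means sqrt(x^2 + y^2) = 18
This is a circle of radius 18 centered at the origin


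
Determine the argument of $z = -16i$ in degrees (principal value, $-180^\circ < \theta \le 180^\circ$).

a = 0 and b < 0, so z lies on the negative imaginary axis: θ = -90°


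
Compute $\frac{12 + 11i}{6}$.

Divisor is real, so divide each part by 6:
= 2 + (11/6)i


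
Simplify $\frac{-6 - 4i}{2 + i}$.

Multiply numerator and denominator by conjugate (2 - i):
= (-6 - 4i)(2 - i) / (2^2 + 1^2)
= (-16 - 2i) / 5
= -16/5 - (2/5)i


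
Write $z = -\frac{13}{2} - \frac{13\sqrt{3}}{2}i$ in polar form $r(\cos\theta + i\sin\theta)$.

r = |z| = sqrt(a^2 + b^2) = sqrt((-13/2)^2 + (-13*sqrt(3)/2)^2) = sqrt(169/4 + 507/4) = sqrt(169) = 13
θ = arctan(b/a) = arctan(-11.2583/-6.5) (quadrant-adjusted) = 240°
z = 13(cos 240° + i sin 240°)


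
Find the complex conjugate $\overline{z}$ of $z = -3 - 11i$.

If z = a + bi, then conjugate(z) = a - bi
conjugate(-3 - 11i) = -3 + 11i


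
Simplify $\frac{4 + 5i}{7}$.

Divisor is real, so divide each part by 7:
= 4/7 + (5/7)i


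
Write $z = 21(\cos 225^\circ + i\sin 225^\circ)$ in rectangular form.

a = r cos θ = 21 * -sqrt(2)/2 = -21*sqrt(2)/2
b = r sin θ = 21 * -sqrt(2)/2 = -21*sqrt(2)/2
z = -21*sqrt(2)/2 - (21*sqrt(2)/2)i


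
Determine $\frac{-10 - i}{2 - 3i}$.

Multiply numerator and denominator by conjugate (2 + 3i):
= (-10 - i)(2 + 3i) / (2^2 + (-3)^2)
= (-17 - 32i) / 13
= -17/13 - (32/13)i


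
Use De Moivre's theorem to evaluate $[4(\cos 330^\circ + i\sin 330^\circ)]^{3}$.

By De Moivre: z^n = r^n(cos(nθ) + i sin(nθ))
= 4^3(cos(3*330°) + i sin(3*330°))
= 64(cos 270° + i sin 270°)
= -64i


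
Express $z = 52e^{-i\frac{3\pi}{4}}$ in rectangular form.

a = r cos θ = 52 * -sqrt(2)/2 = -26*sqrt(2)
b = r sin θ = 52 * -sqrt(2)/2 = -26*sqrt(2)
z = -26*sqrt(2) - 26*sqrt(2)i


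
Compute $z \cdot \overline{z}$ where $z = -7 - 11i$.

z * conjugate(z) = |z|^2 = a^2 + b^2
= (-7)^2 + (-11)^2 = 170


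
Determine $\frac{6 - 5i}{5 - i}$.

Multiply numerator and denominator by conjugate (5 + i):
= (6 - 5i)(5 + i) / (5^2 + (-1)^2)
= (35 - 19i) / 26
= 35/26 - (19/26)i


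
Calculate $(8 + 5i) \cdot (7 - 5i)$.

(a1*a2 - b1*b2) + (a1*b2 + b1*a2)i
= (56 - (-25)) + (-40 + 35)i
= 81 - 5i


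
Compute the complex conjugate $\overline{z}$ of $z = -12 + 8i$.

If z = a + bi, then conjugate(z) = a - bi
conjugate(-12 + 8i) = -12 - 8i


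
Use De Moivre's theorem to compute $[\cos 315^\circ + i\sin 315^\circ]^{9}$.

By De Moivre: z^n = r^n(cos(nθ) + i sin(nθ))
= 1^9(cos(9*315°) + i sin(9*315°))
= 1(cos 315° + i sin 315°)
= sqrt(2)/2 - (sqrt(2)/2)i


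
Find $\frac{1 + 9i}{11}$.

Divisor is real, so divide each part by 11:
= 1/11 + (9/11)i


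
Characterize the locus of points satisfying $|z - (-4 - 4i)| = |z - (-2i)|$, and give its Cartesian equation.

|z - z1| = |z - z2| means z is equidistant from z1 and z2,
i.e. the perpendicular bisector of the segment from (-4, -4) to (0, -2) (midpoint (-2, -3)).
With z = x + yi, square both sides:
(x - (-4))^2 + (y - (-4))^2 = (x - 0)^2 + (y - (-2))^2
The x^2 and y^2 terms cancel: 8x + 4y = 4 - 32 = -28
Simplify: 2x + y = -7
Locus: Perpendicular bisector of the segment from (-4, -4) to (0, -2): the line 2x + y = -7


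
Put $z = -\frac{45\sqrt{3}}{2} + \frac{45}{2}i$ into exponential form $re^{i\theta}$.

r = |z| = sqrt((-45*sqrt(3)/2)^2 + (45/2)^2) = sqrt(6075/4 + 2025/4) = sqrt(2025) = 45
θ = arctan(b/a) = arctan(22.5/-38.9711) (quadrant-adjusted) = 150° = 5π/6
z = 45e^(i*5π/6)


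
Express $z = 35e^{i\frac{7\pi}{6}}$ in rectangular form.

a = r cos θ = 35 * -sqrt(3)/2 = -35*sqrt(3)/2
b = r sin θ = 35 * -1/2 = -35/2
z = -35*sqrt(3)/2 - (35/2)i


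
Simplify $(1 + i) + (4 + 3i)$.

(1 + 4) + (1 + 3)i = 5 + 4i


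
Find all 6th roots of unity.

ω_k = e^(2πik/6) = cos(2πk/6) + i sin(2πk/6) for k = 0, 1, ..., 5
Roots: 1, 1/2 + (sqrt(3)/2)i, -1/2 + (sqrt(3)/2)i, -1, -1/2 - (sqrt(3)/2)i, 1/2 - (sqrt(3)/2)i


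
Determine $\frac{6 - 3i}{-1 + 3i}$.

Multiply numerator and denominator by conjugate (-1 - 3i):
= (6 - 3i)(-1 - 3i) / ((-1)^2 + 3^2)
= (-15 - 15i) / 10
Divide through by 5: (-3 - 3i) / 2
= -3/2 - (3/2)i


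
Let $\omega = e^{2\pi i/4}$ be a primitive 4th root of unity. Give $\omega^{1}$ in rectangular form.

ω^1 = e^(2πi·1/4) = e^(i·1π/2)
= cos(1π/2) + i sin(1π/2)
= i


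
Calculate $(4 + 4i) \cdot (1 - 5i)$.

(a1*a2 - b1*b2) + (a1*b2 + b1*a2)i
= (4 - (-20)) + (-20 + 4)i
= 24 - 16i


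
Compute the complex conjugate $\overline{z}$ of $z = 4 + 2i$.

If z = a + bi, then conjugate(z) = a - bi
conjugate(4 + 2i) = 4 - 2i


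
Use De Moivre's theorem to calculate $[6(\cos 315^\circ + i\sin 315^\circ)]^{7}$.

By De Moivre: z^n = r^n(cos(nθ) + i sin(nθ))
= 6^7(cos(7*315°) + i sin(7*315°))
= 279936(cos 45° + i sin 45°)
= 139968*sqrt(2) + 139968*sqrt(2)i


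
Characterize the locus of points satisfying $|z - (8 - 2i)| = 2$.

|z - z0| = r describes a circle centered at z0 with radius r
Here z0 = 8 - 2i and r = 2
Locus: Circle centered at (8, -2) with radius 2


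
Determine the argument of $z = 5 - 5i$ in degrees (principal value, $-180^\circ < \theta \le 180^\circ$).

θ = arctan(b/a) = arctan(-5/5) (quadrant-adjusted) = -45°


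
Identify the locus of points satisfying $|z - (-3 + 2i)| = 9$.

|z - z0| = r describes a circle centered at z0 with radius r
Here z0 = -3 + 2i and r = 9
Locus: Circle centered at (-3, 2) with radius 9


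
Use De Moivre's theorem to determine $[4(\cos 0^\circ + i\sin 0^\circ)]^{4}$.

By De Moivre: z^n = r^n(cos(nθ) + i sin(nθ))
= 4^4(cos(4*0°) + i sin(4*0°))
= 256(cos 0° + i sin 0°)
= 256


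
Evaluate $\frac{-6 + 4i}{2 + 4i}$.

Multiply numerator and denominator by conjugate (2 - 4i):
= (-6 + 4i)(2 - 4i) / (2^2 + 4^2)
= (4 + 32i) / 20
Divide through by 4: (1 + 8i) / 5
= 1/5 + (8/5)i


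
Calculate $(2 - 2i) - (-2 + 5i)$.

(2 - (-2)) + (-2 - 5)i = 4 - 7i


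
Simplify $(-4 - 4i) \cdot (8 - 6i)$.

(a1*a2 - b1*b2) + (a1*b2 + b1*a2)i
= (-32 - 24) + (24 + (-32))i
= -56 - 8i


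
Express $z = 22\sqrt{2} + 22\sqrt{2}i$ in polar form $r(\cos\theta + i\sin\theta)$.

r = |z| = sqrt(a^2 + b^2) = sqrt((22*sqrt(2))^2 + (22*sqrt(2))^2) = sqrt(968 + 968) = sqrt(1936) = 44
θ = arctan(b/a) = arctan(31.1127/31.1127) (quadrant-adjusted) = 45°
z = 44(cos 45° + i sin 45°)


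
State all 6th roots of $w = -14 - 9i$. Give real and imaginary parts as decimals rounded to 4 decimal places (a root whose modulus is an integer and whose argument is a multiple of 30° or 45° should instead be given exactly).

|w| = sqrt(277) ≈ 16.643317, arg(w) ≈ 212.735226°
Root modulus = sqrt(277)^(1/6) ≈ 1.597865
Root arguments: θ_k = (arg(w) + 360°k)/6 for k = 0, 1, ..., 5
Compute each root as (root modulus)(cos θ_k + i sin θ_k) using full-precision intermediates, then round to 4 decimal places.
Roots: 1.3016 + 0.9269i, -0.1519 + 1.5906i, -1.4535 + 0.6637i, -1.3016 - 0.9269i, 0.1519 - 1.5906i, 1.4535 - 0.6637i


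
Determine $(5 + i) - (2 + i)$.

(5 - 2) + (1 - 1)i = 3


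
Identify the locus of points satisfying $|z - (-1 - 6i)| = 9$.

|z - z0| = r describes a circle centered at z0 with radius r
Here z0 = -1 - 6i and r = 9
Locus: Circle centered at (-1, -6) with radius 9


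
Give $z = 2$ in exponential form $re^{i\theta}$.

r = |z| = sqrt((2)^2 + (0)^2) = sqrt(4 + 0) = sqrt(4) = 2
b = 0 and a > 0, so z lies on the positive real axis: θ = 0
z = 2e^(i*0) = 2


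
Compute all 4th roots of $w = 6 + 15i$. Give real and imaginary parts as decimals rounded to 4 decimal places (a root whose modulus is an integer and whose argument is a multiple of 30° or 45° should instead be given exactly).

|w| = sqrt(261) ≈ 16.155494, arg(w) ≈ 68.198591°
Root modulus = sqrt(261)^(1/4) ≈ 2.004842
Root arguments: θ_k = (arg(w) + 360°k)/4 for k = 0, 1, ..., 3
Compute each root as (root modulus)(cos θ_k + i sin θ_k) using full-precision intermediates, then round to 4 decimal places.
Roots: 1.9167 + 0.5878i, -0.5878 + 1.9167i, -1.9167 - 0.5878i, 0.5878 - 1.9167i


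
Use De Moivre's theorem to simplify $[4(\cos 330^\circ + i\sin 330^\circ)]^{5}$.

By De Moivre: z^n = r^n(cos(nθ) + i sin(nθ))
= 4^5(cos(5*330°) + i sin(5*330°))
= 1024(cos 210° + i sin 210°)
= -512*sqrt(3) - 512i


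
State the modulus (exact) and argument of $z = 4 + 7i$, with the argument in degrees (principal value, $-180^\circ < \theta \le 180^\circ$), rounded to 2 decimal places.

|z| = sqrt(4^2 + 7^2) = sqrt(65)
arg(z) = arctan(b/a) = arctan(7/4) (quadrant-adjusted) = 60.26°


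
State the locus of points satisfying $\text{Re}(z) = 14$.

Re(z) = x where z = x + yi; the equation x = 14 is satisfied by all points with that x-coordinate
Locus: Vertical line x = 14


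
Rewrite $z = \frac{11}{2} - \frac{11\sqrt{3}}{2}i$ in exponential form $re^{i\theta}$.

r = |z| = sqrt((11/2)^2 + (-11*sqrt(3)/2)^2) = sqrt(121/4 + 363/4) = sqrt(121) = 11
θ = arctan(b/a) = arctan(-9.5263/5.5) (quadrant-adjusted) = -60° = -π/3
z = 11e^(-i*π/3)


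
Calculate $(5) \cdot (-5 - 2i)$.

(a1*a2 - b1*b2) + (a1*b2 + b1*a2)i
= (-25 - 0) + (-10 + 0)i
= -25 - 10i


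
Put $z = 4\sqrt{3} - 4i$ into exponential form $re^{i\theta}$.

r = |z| = sqrt((4*sqrt(3))^2 + (-4)^2) = sqrt(48 + 16) = sqrt(64) = 8
θ = arctan(b/a) = arctan(-4/6.9282) (quadrant-adjusted) = -30° = -π/6
z = 8e^(-i*π/6)


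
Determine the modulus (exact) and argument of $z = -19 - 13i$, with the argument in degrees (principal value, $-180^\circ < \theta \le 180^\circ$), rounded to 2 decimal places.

|z| = sqrt((-19)^2 + (-13)^2) = sqrt(530)
arg(z) = arctan(b/a) = arctan(-13/-19) (quadrant-adjusted) = -145.62°


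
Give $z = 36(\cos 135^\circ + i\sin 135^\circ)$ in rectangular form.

a = r cos θ = 36 * -sqrt(2)/2 = -18*sqrt(2)
b = r sin θ = 36 * sqrt(2)/2 = 18*sqrt(2)
z = -18*sqrt(2) + 18*sqrt(2)i


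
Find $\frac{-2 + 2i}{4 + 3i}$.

Multiply numerator and denominator by conjugate (4 - 3i):
= (-2 + 2i)(4 - 3i) / (4^2 + 3^2)
= (-2 + 14i) / 25
= -2/25 + (14/25)i


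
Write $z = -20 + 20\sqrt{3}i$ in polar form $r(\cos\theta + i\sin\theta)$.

r = |z| = sqrt(a^2 + b^2) = sqrt((-20)^2 + (20*sqrt(3))^2) = sqrt(400 + 1200) = sqrt(1600) = 40
θ = arctan(b/a) = arctan(34.641/-20) (quadrant-adjusted) = 120°
z = 40(cos 120° + i sin 120°)


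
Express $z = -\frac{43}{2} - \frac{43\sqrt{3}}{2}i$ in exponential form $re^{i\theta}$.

r = |z| = sqrt((-43/2)^2 + (-43*sqrt(3)/2)^2) = sqrt(1849/4 + 5547/4) = sqrt(1849) = 43
θ = arctan(b/a) = arctan(-37.2391/-21.5) (quadrant-adjusted) = 240° = 4π/3
z = 43e^(i*4π/3)


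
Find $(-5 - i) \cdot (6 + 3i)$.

(a1*a2 - b1*b2) + (a1*b2 + b1*a2)i
= (-30 - (-3)) + (-15 + (-6))i
= -27 - 21i


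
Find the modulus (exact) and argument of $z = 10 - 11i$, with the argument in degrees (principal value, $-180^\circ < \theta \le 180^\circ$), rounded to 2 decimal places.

|z| = sqrt(10^2 + (-11)^2) = sqrt(221)
arg(z) = arctan(b/a) = arctan(-11/10) (quadrant-adjusted) = -47.73°


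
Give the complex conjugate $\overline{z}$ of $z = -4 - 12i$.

If z = a + bi, then conjugate(z) = a - bi
conjugate(-4 - 12i) = -4 + 12i


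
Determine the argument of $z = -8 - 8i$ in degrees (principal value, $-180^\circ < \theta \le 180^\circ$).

θ = arctan(b/a) = arctan(-8/-8) (quadrant-adjusted) = -135°


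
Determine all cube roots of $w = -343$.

|w| = 343, arg(w) = 180°
Root modulus = 343^(1/3) = 7
Root arguments: θ_k = (180° + 360°k)/3 for k = 0, 1, ..., 2
Roots: 7/2 + (7*sqrt(3)/2)i, -7, 7/2 - (7*sqrt(3)/2)i


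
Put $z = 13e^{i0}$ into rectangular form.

a = r cos θ = 13 * 1 = 13
b = r sin θ = 13 * 0 = 0
z = 13


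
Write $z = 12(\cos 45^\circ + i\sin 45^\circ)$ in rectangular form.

a = r cos θ = 12 * sqrt(2)/2 = 6*sqrt(2)
b = r sin θ = 12 * sqrt(2)/2 = 6*sqrt(2)
z = 6*sqrt(2) + 6*sqrt(2)i


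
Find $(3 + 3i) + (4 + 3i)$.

(3 + 4) + (3 + 3)i = 7 + 6i


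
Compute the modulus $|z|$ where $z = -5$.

|z| = sqrt(a^2 + b^2) = sqrt((-5)^2 + 0^2) = sqrt(25) = 5


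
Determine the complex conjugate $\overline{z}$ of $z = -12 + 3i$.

If z = a + bi, then conjugate(z) = a - bi
conjugate(-12 + 3i) = -12 - 3i


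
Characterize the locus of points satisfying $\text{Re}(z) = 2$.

Re(z) = x where z = x + yi; the equation x = 2 is satisfied by all points with that x-coordinate
Locus: Vertical line x = 2


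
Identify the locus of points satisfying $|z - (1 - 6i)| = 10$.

|z - z0| = r describes a circle centered at z0 with radius r
Here z0 = 1 - 6i and r = 10
Locus: Circle centered at (1, -6) with radius 10


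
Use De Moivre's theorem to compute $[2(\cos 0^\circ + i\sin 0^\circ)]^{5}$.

By De Moivre: z^n = r^n(cos(nθ) + i sin(nθ))
= 2^5(cos(5*0°) + i sin(5*0°))
= 32(cos 0° + i sin 0°)
= 32


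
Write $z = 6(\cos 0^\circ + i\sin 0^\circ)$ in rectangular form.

a = r cos θ = 6 * 1 = 6
b = r sin θ = 6 * 0 = 0
z = 6


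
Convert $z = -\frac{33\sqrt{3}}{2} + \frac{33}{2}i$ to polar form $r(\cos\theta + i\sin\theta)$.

r = |z| = sqrt(a^2 + b^2) = sqrt((-33*sqrt(3)/2)^2 + (33/2)^2) = sqrt(3267/4 + 1089/4) = sqrt(1089) = 33
θ = arctan(b/a) = arctan(16.5/-28.5788) (quadrant-adjusted) = 150°
z = 33(cos 150° + i sin 150°)


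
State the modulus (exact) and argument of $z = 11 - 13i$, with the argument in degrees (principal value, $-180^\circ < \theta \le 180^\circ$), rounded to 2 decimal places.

|z| = sqrt(11^2 + (-13)^2) = sqrt(290)
arg(z) = arctan(b/a) = arctan(-13/11) (quadrant-adjusted) = -49.76°


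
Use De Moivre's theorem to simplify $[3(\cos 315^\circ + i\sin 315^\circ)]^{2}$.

By De Moivre: z^n = r^n(cos(nθ) + i sin(nθ))
= 3^2(cos(2*315°) + i sin(2*315°))
= 9(cos 270° + i sin 270°)
= -9i


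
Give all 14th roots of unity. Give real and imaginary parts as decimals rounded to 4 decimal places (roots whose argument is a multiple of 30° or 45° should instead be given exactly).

ω_k = e^(2πik/14) = cos(2πk/14) + i sin(2πk/14) for k = 0, 1, ..., 13
Roots: 1, 0.9010 + 0.4339i, 0.6235 + 0.7818i, 0.2225 + 0.9749i, -0.2225 + 0.9749i, -0.6235 + 0.7818i, -0.9010 + 0.4339i, -1, -0.9010 - 0.4339i, -0.6235 - 0.7818i, -0.2225 - 0.9749i, 0.2225 - 0.9749i, 0.6235 - 0.7818i, 0.9010 - 0.4339i


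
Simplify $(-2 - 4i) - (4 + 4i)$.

(-2 - 4) + (-4 - 4)i = -6 - 8i


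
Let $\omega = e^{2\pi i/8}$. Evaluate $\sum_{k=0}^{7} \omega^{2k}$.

Let ζ = ω^2 = e^(2πi·2/8). Since 8 ∤ 2, ζ ≠ 1.
Sum = Σ_{k=0}^{7} ζ^k = (ζ^8 - 1)/(ζ - 1) = (ω^{2·8} - 1)/(ζ - 1) = (1 - 1)/(ζ - 1) = 0


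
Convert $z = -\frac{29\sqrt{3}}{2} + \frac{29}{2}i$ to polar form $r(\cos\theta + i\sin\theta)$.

r = |z| = sqrt(a^2 + b^2) = sqrt((-29*sqrt(3)/2)^2 + (29/2)^2) = sqrt(2523/4 + 841/4) = sqrt(841) = 29
θ = arctan(b/a) = arctan(14.5/-25.1147) (quadrant-adjusted) = 150°
z = 29(cos 150° + i sin 150°)


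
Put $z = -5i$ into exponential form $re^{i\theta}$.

r = |z| = sqrt((0)^2 + (-5)^2) = sqrt(0 + 25) = sqrt(25) = 5
a = 0 and b < 0, so z lies on the negative imaginary axis: θ = -90° = -π/2
z = 5e^(-i*π/2)


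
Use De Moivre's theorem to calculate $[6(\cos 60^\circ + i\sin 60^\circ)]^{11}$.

By De Moivre: z^n = r^n(cos(nθ) + i sin(nθ))
= 6^11(cos(11*60°) + i sin(11*60°))
= 362797056(cos 300° + i sin 300°)
= 181398528 - 181398528*sqrt(3)i


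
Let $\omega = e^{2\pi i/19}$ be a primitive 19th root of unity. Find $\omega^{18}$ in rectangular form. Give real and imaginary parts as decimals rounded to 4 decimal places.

ω^18 = e^(2πi·18/19) = e^(i·36π/19)
= cos(36π/19) + i sin(36π/19)
= 0.9458 - 0.3247i


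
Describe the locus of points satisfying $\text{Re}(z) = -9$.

Re(z) = x where z = x + yi; the equation x = -9 is satisfied by all points with that x-coordinate
Locus: Vertical line x = -9


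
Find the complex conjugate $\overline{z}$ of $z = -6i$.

If z = a + bi, then conjugate(z) = a - bi
conjugate(-6i) = 6i


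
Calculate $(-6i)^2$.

(a + bi)^2 = a^2 - b^2 + 2abi
= 0^2 - (-6)^2 + 2*0*(-6)i
= -36


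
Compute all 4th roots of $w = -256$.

|w| = 256, arg(w) = 180°
Root modulus = 256^(1/4) = 4
Root arguments: θ_k = (180° + 360°k)/4 for k = 0, 1, ..., 3
Roots: 2*sqrt(2) + 2*sqrt(2)i, -2*sqrt(2) + 2*sqrt(2)i, -2*sqrt(2) - 2*sqrt(2)i, 2*sqrt(2) - 2*sqrt(2)i


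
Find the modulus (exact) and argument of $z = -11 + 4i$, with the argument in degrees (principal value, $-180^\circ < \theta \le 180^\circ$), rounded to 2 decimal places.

|z| = sqrt((-11)^2 + 4^2) = sqrt(137)
arg(z) = arctan(b/a) = arctan(4/-11) (quadrant-adjusted) = 160.02°


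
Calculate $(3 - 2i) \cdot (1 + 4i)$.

(a1*a2 - b1*b2) + (a1*b2 + b1*a2)i
= (3 - (-8)) + (12 + (-2))i
= 11 + 10i


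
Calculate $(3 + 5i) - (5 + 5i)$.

(3 - 5) + (5 - 5)i = -2


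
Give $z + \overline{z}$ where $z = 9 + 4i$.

z + conjugate(z) = (a + bi) + (a - bi) = 2a
= 2 * 9 = 18


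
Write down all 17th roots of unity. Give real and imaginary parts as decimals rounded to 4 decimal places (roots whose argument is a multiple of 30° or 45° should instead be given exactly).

ω_k = e^(2πik/17) = cos(2πk/17) + i sin(2πk/17) for k = 0, 1, ..., 16
Roots: 1, 0.9325 + 0.3612i, 0.7390 + 0.6737i, 0.4457 + 0.8952i, 0.0923 + 0.9957i, -0.2737 + 0.9618i, -0.6026 + 0.7980i, -0.8502 + 0.5264i, -0.9830 + 0.1837i, -0.9830 - 0.1837i, -0.8502 - 0.5264i, -0.6026 - 0.7980i, -0.2737 - 0.9618i, 0.0923 - 0.9957i, 0.4457 - 0.8952i, 0.7390 - 0.6737i, 0.9325 - 0.3612i


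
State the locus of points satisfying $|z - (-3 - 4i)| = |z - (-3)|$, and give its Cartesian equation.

|z - z1| = |z - z2| means z is equidistant from z1 and z2,
i.e. the perpendicular bisector of the segment from (-3, -4) to (-3, 0) (midpoint (-3, -2)).
With z = x + yi, square both sides:
(x - (-3))^2 + (y - (-4))^2 = (x - (-3))^2 + (y - 0)^2
The x^2 and y^2 terms cancel: 0x + 8y = 9 - 25 = -16
Simplify: y = -2
Locus: Perpendicular bisector of the segment from (-3, -4) to (-3, 0): the line y = -2


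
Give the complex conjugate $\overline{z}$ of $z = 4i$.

If z = a + bi, then conjugate(z) = a - bi
conjugate(4i) = -4i


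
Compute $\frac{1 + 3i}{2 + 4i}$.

Multiply numerator and denominator by conjugate (2 - 4i):
= (1 + 3i)(2 - 4i) / (2^2 + 4^2)
= (14 + 2i) / 20
Divide through by 2: (7 + i) / 10
= 7/10 + (1/10)i


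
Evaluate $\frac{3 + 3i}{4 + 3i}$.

Multiply numerator and denominator by conjugate (4 - 3i):
= (3 + 3i)(4 - 3i) / (4^2 + 3^2)
= (21 + 3i) / 25
= 21/25 + (3/25)i


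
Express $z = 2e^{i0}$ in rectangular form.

a = r cos θ = 2 * 1 = 2
b = r sin θ = 2 * 0 = 0
z = 2


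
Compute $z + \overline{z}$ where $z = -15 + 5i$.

z + conjugate(z) = (a + bi) + (a - bi) = 2a
= 2 * (-15) = -30


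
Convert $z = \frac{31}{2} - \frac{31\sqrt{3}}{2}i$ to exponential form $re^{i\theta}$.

r = |z| = sqrt((31/2)^2 + (-31*sqrt(3)/2)^2) = sqrt(961/4 + 2883/4) = sqrt(961) = 31
θ = arctan(b/a) = arctan(-26.8468/15.5) (quadrant-adjusted) = -60° = -π/3
z = 31e^(-i*π/3)


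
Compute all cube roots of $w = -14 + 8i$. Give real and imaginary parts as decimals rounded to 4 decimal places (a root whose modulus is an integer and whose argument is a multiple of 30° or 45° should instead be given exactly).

|w| = sqrt(260) ≈ 16.124515, arg(w) ≈ 150.255119°
Root modulus = sqrt(260)^(1/3) ≈ 2.526362
Root arguments: θ_k = (arg(w) + 360°k)/3 for k = 0, 1, ..., 2
Compute each root as (root modulus)(cos θ_k + i sin θ_k) using full-precision intermediates, then round to 4 decimal places.
Roots: 1.6210 + 1.9377i, -2.4886 + 0.4350i, 0.8676 - 2.3727i


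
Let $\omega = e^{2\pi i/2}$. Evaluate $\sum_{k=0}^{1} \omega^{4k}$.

Since 2 divides 4, ω^4 = (ω^2)^2 = 1^2 = 1, so every term is 1.
Sum = 2 · 1 = 2


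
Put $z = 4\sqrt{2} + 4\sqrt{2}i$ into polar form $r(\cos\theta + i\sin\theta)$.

r = |z| = sqrt(a^2 + b^2) = sqrt((4*sqrt(2))^2 + (4*sqrt(2))^2) = sqrt(32 + 32) = sqrt(64) = 8
θ = arctan(b/a) = arctan(5.6569/5.6569) (quadrant-adjusted) = 45°
z = 8(cos 45° + i sin 45°)


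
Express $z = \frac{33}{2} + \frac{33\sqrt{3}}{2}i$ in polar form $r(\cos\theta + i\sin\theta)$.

r = |z| = sqrt(a^2 + b^2) = sqrt((33/2)^2 + (33*sqrt(3)/2)^2) = sqrt(1089/4 + 3267/4) = sqrt(1089) = 33
θ = arctan(b/a) = arctan(28.5788/16.5) (quadrant-adjusted) = 60°
z = 33(cos 60° + i sin 60°)


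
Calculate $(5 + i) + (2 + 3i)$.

(5 + 2) + (1 + 3)i = 7 + 4i


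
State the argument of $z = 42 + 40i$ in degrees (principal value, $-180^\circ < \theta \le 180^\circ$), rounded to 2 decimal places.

θ = arctan(b/a) = arctan(40/42) (quadrant-adjusted) = 43.60°


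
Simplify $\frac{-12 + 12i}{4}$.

Divisor is real, so divide each part by 4:
= -3 + 3i


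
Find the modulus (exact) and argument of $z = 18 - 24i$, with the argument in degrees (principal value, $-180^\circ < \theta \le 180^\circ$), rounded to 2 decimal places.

|z| = sqrt(18^2 + (-24)^2) = 30
arg(z) = arctan(b/a) = arctan(-24/18) (quadrant-adjusted) = -53.13°


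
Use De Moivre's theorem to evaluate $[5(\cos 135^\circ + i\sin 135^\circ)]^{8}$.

By De Moivre: z^n = r^n(cos(nθ) + i sin(nθ))
= 5^8(cos(8*135°) + i sin(8*135°))
= 390625(cos 0° + i sin 0°)
= 390625


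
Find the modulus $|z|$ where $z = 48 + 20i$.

|z| = sqrt(a^2 + b^2) = sqrt(48^2 + 20^2) = sqrt(2704) = 52


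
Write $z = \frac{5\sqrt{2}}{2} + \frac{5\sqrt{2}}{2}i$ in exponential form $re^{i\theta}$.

r = |z| = sqrt((5*sqrt(2)/2)^2 + (5*sqrt(2)/2)^2) = sqrt(25/2 + 25/2) = sqrt(25) = 5
θ = arctan(b/a) = arctan(3.5355/3.5355) (quadrant-adjusted) = 45° = π/4
z = 5e^(i*π/4)


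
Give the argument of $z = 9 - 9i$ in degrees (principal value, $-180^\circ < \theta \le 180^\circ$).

θ = arctan(b/a) = arctan(-9/9) (quadrant-adjusted) = -45°


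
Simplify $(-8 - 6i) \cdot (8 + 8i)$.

(a1*a2 - b1*b2) + (a1*b2 + b1*a2)i
= (-64 - (-48)) + (-64 + (-48))i
= -16 - 112i


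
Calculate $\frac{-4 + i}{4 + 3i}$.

Multiply numerator and denominator by conjugate (4 - 3i):
= (-4 + i)(4 - 3i) / (4^2 + 3^2)
= (-13 + 16i) / 25
= -13/25 + (16/25)i


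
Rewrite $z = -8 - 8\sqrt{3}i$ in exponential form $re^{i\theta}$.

r = |z| = sqrt((-8)^2 + (-8*sqrt(3))^2) = sqrt(64 + 192) = sqrt(256) = 16
θ = arctan(b/a) = arctan(-13.8564/-8) (quadrant-adjusted) = -120° = -2π/3
z = 16e^(-i*2π/3)


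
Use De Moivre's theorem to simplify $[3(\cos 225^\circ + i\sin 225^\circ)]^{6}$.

By De Moivre: z^n = r^n(cos(nθ) + i sin(nθ))
= 3^6(cos(6*225°) + i sin(6*225°))
= 729(cos 270° + i sin 270°)
= -729i


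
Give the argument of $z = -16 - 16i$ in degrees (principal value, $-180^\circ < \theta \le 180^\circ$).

θ = arctan(b/a) = arctan(-16/-16) (quadrant-adjusted) = -135°


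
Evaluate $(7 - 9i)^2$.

(a + bi)^2 = a^2 - b^2 + 2abi
= 7^2 - (-9)^2 + 2*7*(-9)i
= -32 - 126i


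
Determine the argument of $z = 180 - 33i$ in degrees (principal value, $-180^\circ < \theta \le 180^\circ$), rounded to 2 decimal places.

θ = arctan(b/a) = arctan(-33/180) (quadrant-adjusted) = -10.39°


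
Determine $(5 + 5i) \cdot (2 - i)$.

(a1*a2 - b1*b2) + (a1*b2 + b1*a2)i
= (10 - (-5)) + (-5 + 10)i
= 15 + 5i


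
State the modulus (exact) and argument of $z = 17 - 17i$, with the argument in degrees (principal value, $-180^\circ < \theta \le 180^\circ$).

|z| = sqrt(17^2 + (-17)^2) = sqrt(578)
arg(z) = arctan(b/a) = arctan(-17/17) (quadrant-adjusted) = -45°


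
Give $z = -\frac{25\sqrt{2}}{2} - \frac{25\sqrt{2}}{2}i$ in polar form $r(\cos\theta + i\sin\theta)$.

r = |z| = sqrt(a^2 + b^2) = sqrt((-25*sqrt(2)/2)^2 + (-25*sqrt(2)/2)^2) = sqrt(625/2 + 625/2) = sqrt(625) = 25
θ = arctan(b/a) = arctan(-17.6777/-17.6777) (quadrant-adjusted) = 225°
z = 25(cos 225° + i sin 225°)


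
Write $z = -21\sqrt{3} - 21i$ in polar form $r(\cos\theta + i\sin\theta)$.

r = |z| = sqrt(a^2 + b^2) = sqrt((-21*sqrt(3))^2 + (-21)^2) = sqrt(1323 + 441) = sqrt(1764) = 42
θ = arctan(b/a) = arctan(-21/-36.3731) (quadrant-adjusted) = 210°
z = 42(cos 210° + i sin 210°)


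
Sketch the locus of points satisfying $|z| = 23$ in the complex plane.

|z| = 23 means sqrt(x^2 + y^2) = 23
This is a circle of radius 23 centered at the origin


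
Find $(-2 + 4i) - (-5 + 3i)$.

(-2 - (-5)) + (4 - 3)i = 3 + i


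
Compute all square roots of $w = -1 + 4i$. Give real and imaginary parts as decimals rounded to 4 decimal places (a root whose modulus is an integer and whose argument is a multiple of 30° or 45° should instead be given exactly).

|w| = sqrt(17) ≈ 4.123106, arg(w) ≈ 104.036243°
Root modulus = sqrt(17)^(1/2) ≈ 2.030543
Root arguments: θ_k = (arg(w) + 360°k)/2 for k = 0, 1, ..., 1
Compute each root as (root modulus)(cos θ_k + i sin θ_k) using full-precision intermediates, then round to 4 decimal places.
Roots: 1.2496 + 1.6005i, -1.2496 - 1.6005i


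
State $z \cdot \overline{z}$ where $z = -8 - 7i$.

z * conjugate(z) = |z|^2 = a^2 + b^2
= (-8)^2 + (-7)^2 = 113


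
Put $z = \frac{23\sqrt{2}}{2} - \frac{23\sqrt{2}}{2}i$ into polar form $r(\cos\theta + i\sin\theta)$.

r = |z| = sqrt(a^2 + b^2) = sqrt((23*sqrt(2)/2)^2 + (-23*sqrt(2)/2)^2) = sqrt(529/2 + 529/2) = sqrt(529) = 23
θ = arctan(b/a) = arctan(-16.2635/16.2635) (quadrant-adjusted) = 315°
z = 23(cos 315° + i sin 315°)


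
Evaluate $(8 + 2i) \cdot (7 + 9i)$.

(a1*a2 - b1*b2) + (a1*b2 + b1*a2)i
= (56 - 18) + (72 + 14)i
= 38 + 86i


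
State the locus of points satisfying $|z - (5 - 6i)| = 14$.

|z - z0| = r describes a circle centered at z0 with radius r
Here z0 = 5 - 6i and r = 14
Locus: Circle centered at (5, -6) with radius 14


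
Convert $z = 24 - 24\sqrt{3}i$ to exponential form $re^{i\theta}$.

r = |z| = sqrt((24)^2 + (-24*sqrt(3))^2) = sqrt(576 + 1728) = sqrt(2304) = 48
θ = arctan(b/a) = arctan(-41.5692/24) (quadrant-adjusted) = -60° = -π/3
z = 48e^(-i*π/3)


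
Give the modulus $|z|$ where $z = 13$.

|z| = sqrt(a^2 + b^2) = sqrt(13^2 + 0^2) = sqrt(169) = 13


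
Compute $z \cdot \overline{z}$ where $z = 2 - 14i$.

z * conjugate(z) = |z|^2 = a^2 + b^2
= 2^2 + (-14)^2 = 200


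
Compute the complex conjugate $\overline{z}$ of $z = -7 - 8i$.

If z = a + bi, then conjugate(z) = a - bi
conjugate(-7 - 8i) = -7 + 8i


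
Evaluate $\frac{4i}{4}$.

Divisor is real, so divide each part by 4:
= i


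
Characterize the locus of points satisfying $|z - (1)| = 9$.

|z - z0| = r describes a circle centered at z0 with radius r
Here z0 = 1 and r = 9
Locus: Circle centered at (1, 0) with radius 9


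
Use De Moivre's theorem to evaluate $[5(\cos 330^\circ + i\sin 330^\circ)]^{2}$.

By De Moivre: z^n = r^n(cos(nθ) + i sin(nθ))
= 5^2(cos(2*330°) + i sin(2*330°))
= 25(cos 300° + i sin 300°)
= 25/2 - (25*sqrt(3)/2)i


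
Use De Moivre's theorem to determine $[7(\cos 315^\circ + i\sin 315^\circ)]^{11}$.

By De Moivre: z^n = r^n(cos(nθ) + i sin(nθ))
= 7^11(cos(11*315°) + i sin(11*315°))
= 1977326743(cos 225° + i sin 225°)
= -1977326743*sqrt(2)/2 - (1977326743*sqrt(2)/2)i


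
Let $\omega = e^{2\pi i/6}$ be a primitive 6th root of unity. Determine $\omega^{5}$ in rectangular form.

ω^5 = e^(2πi·5/6) = e^(i·5π/3)
= cos(5π/3) + i sin(5π/3)
= 1/2 - (sqrt(3)/2)i


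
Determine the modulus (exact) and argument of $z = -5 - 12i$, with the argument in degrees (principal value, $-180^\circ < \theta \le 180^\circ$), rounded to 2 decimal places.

|z| = sqrt((-5)^2 + (-12)^2) = 13
arg(z) = arctan(b/a) = arctan(-12/-5) (quadrant-adjusted) = -112.62°


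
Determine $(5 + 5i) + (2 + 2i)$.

(5 + 2) + (5 + 2)i = 7 + 7i


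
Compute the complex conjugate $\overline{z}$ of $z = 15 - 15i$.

If z = a + bi, then conjugate(z) = a - bi
conjugate(15 - 15i) = 15 + 15i


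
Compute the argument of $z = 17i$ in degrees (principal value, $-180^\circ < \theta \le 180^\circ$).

a = 0 and b > 0, so z lies on the positive imaginary axis: θ = 90°


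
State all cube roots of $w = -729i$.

|w| = 729, arg(w) = 270°
Root modulus = 729^(1/3) = 9
Root arguments: θ_k = (270° + 360°k)/3 for k = 0, 1, ..., 2
Roots: 9i, -9*sqrt(3)/2 - (9/2)i, 9*sqrt(3)/2 - (9/2)i


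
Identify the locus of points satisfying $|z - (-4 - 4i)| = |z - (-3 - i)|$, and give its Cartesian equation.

|z - z1| = |z - z2| means z is equidistant from z1 and z2,
i.e. the perpendicular bisector of the segment from (-4, -4) to (-3, -1) (midpoint (-7/2, -5/2)).
With z = x + yi, square both sides:
(x - (-4))^2 + (y - (-4))^2 = (x - (-3))^2 + (y - (-1))^2
The x^2 and y^2 terms cancel: 2x + 6y = 10 - 32 = -22
Simplify: x + 3y = -11
Locus: Perpendicular bisector of the segment from (-4, -4) to (-3, -1): the line x + 3y = -11


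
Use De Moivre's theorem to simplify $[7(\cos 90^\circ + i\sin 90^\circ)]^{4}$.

By De Moivre: z^n = r^n(cos(nθ) + i sin(nθ))
= 7^4(cos(4*90°) + i sin(4*90°))
= 2401(cos 0° + i sin 0°)
= 2401


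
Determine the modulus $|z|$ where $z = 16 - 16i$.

|z| = sqrt(a^2 + b^2) = sqrt(16^2 + (-16)^2) = sqrt(512) = sqrt(512)


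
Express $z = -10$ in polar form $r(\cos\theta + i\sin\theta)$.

r = |z| = sqrt(a^2 + b^2) = sqrt((-10)^2 + (0)^2) = sqrt(100 + 0) = sqrt(100) = 10
b = 0 and a < 0, so z lies on the negative real axis: θ = 180°
z = 10(cos 180° + i sin 180°)


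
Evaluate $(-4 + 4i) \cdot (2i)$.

(a1*a2 - b1*b2) + (a1*b2 + b1*a2)i
= (0 - 8) + (-8 + 0)i
= -8 - 8i


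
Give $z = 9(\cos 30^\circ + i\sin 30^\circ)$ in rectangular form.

a = r cos θ = 9 * sqrt(3)/2 = 9*sqrt(3)/2
b = r sin θ = 9 * 1/2 = 9/2
z = 9*sqrt(3)/2 + (9/2)i


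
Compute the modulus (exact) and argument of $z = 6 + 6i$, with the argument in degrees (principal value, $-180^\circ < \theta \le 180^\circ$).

|z| = sqrt(6^2 + 6^2) = sqrt(72)
arg(z) = arctan(b/a) = arctan(6/6) (quadrant-adjusted) = 45°


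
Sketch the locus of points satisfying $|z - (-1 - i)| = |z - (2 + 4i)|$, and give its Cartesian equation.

|z - z1| = |z - z2| means z is equidistant from z1 and z2,
i.e. the perpendicular bisector of the segment from (-1, -1) to (2, 4) (midpoint (1/2, 3/2)).
With z = x + yi, square both sides:
(x - (-1))^2 + (y - (-1))^2 = (x - 2)^2 + (y - 4)^2
The x^2 and y^2 terms cancel: 6x + 10y = 20 - 2 = 18
Simplify: 3x + 5y = 9
Locus: Perpendicular bisector of the segment from (-1, -1) to (2, 4): the line 3x + 5y = 9


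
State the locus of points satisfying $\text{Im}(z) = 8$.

Im(z) = y where z = x + yi; the equation y = 8 is satisfied by all points with that y-coordinate
Locus: Horizontal line y = 8


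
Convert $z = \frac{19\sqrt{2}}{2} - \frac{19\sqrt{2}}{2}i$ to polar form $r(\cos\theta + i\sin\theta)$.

r = |z| = sqrt(a^2 + b^2) = sqrt((19*sqrt(2)/2)^2 + (-19*sqrt(2)/2)^2) = sqrt(361/2 + 361/2) = sqrt(361) = 19
θ = arctan(b/a) = arctan(-13.435/13.435) (quadrant-adjusted) = 315°
z = 19(cos 315° + i sin 315°)


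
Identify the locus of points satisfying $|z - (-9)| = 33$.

|z - z0| = r describes a circle centered at z0 with radius r
Here z0 = -9 and r = 33
Locus: Circle centered at (-9, 0) with radius 33


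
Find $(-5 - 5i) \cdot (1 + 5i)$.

(a1*a2 - b1*b2) + (a1*b2 + b1*a2)i
= (-5 - (-25)) + (-25 + (-5))i
= 20 - 30i


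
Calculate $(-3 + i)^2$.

(a + bi)^2 = a^2 - b^2 + 2abi
= (-3)^2 - 1^2 + 2*(-3)*1i
= 8 - 6i


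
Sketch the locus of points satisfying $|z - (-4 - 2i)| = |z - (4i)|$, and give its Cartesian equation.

|z - z1| = |z - z2| means z is equidistant from z1 and z2,
i.e. the perpendicular bisector of the segment from (-4, -2) to (0, 4) (midpoint (-2, 1)).
With z = x + yi, square both sides:
(x - (-4))^2 + (y - (-2))^2 = (x - 0)^2 + (y - 4)^2
The x^2 and y^2 terms cancel: 8x + 12y = 16 - 20 = -4
Simplify: 2x + 3y = -1
Locus: Perpendicular bisector of the segment from (-4, -2) to (0, 4): the line 2x + 3y = -1


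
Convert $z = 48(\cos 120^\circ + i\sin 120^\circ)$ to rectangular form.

a = r cos θ = 48 * -1/2 = -24
b = r sin θ = 48 * sqrt(3)/2 = 24*sqrt(3)
z = -24 + 24*sqrt(3)i


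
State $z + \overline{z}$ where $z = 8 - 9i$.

z + conjugate(z) = (a + bi) + (a - bi) = 2a
= 2 * 8 = 16


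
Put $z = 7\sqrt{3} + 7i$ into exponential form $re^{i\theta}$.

r = |z| = sqrt((7*sqrt(3))^2 + (7)^2) = sqrt(147 + 49) = sqrt(196) = 14
θ = arctan(b/a) = arctan(7/12.1244) (quadrant-adjusted) = 30° = π/6
z = 14e^(i*π/6)


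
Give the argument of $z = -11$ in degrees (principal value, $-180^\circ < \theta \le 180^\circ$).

b = 0 and a < 0, so z lies on the negative real axis: θ = 180°


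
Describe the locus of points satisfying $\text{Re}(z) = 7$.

Re(z) = x where z = x + yi; the equation x = 7 is satisfied by all points with that x-coordinate
Locus: Vertical line x = 7


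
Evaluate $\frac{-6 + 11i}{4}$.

Divisor is real, so divide each part by 4:
= -3/2 + (11/4)i


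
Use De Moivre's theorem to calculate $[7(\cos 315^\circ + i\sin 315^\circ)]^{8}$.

By De Moivre: z^n = r^n(cos(nθ) + i sin(nθ))
= 7^8(cos(8*315°) + i sin(8*315°))
= 5764801(cos 0° + i sin 0°)
= 5764801


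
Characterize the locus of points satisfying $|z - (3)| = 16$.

|z - z0| = r describes a circle centered at z0 with radius r
Here z0 = 3 and r = 16
Locus: Circle centered at (3, 0) with radius 16


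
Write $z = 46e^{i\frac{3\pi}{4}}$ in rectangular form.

a = r cos θ = 46 * -sqrt(2)/2 = -23*sqrt(2)
b = r sin θ = 46 * sqrt(2)/2 = 23*sqrt(2)
z = -23*sqrt(2) + 23*sqrt(2)i


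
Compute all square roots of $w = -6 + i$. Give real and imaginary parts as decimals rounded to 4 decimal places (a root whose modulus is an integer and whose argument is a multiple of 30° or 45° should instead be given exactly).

|w| = sqrt(37) ≈ 6.082763, arg(w) ≈ 170.537678°
Root modulus = sqrt(37)^(1/2) ≈ 2.466326
Root arguments: θ_k = (arg(w) + 360°k)/2 for k = 0, 1, ..., 1
Compute each root as (root modulus)(cos θ_k + i sin θ_k) using full-precision intermediates, then round to 4 decimal places.
Roots: 0.2034 + 2.4579i, -0.2034 - 2.4579i


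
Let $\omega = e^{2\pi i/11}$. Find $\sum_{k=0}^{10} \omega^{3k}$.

Let ζ = ω^3 = e^(2πi·3/11). Since 11 ∤ 3, ζ ≠ 1.
Sum = Σ_{k=0}^{10} ζ^k = (ζ^11 - 1)/(ζ - 1) = (ω^{3·11} - 1)/(ζ - 1) = (1 - 1)/(ζ - 1) = 0


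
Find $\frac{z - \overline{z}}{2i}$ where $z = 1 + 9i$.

z - conjugate(z) = 2bi
(z - conjugate(z))/(2i) = 2bi/(2i) = b = 9


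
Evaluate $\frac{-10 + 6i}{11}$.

Divisor is real, so divide each part by 11:
= -10/11 + (6/11)i


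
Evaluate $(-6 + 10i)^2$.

(a + bi)^2 = a^2 - b^2 + 2abi
= (-6)^2 - 10^2 + 2*(-6)*10i
= -64 - 120i


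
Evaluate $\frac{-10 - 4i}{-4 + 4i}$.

Multiply numerator and denominator by conjugate (-4 - 4i):
= (-10 - 4i)(-4 - 4i) / ((-4)^2 + 4^2)
= (24 + 56i) / 32
Divide through by 8: (3 + 7i) / 4
= 3/4 + (7/4)i


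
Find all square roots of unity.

ω_k = e^(2πik/2) = cos(2πk/2) + i sin(2πk/2) for k = 0, 1, ..., 1
Roots: 1, -1


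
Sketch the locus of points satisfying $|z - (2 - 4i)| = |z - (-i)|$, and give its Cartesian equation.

|z - z1| = |z - z2| means z is equidistant from z1 and z2,
i.e. the perpendicular bisector of the segment from (2, -4) to (0, -1) (midpoint (1, -5/2)).
With z = x + yi, square both sides:
(x - 2)^2 + (y - (-4))^2 = (x - 0)^2 + (y - (-1))^2
The x^2 and y^2 terms cancel: -4x + 6y = 1 - 20 = -19
Simplify: 4x - 6y = 19
Locus: Perpendicular bisector of the segment from (2, -4) to (0, -1): the line 4x - 6y = 19


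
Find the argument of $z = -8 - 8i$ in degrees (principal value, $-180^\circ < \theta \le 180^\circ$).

θ = arctan(b/a) = arctan(-8/-8) (quadrant-adjusted) = -135°


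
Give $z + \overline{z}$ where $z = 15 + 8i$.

z + conjugate(z) = (a + bi) + (a - bi) = 2a
= 2 * 15 = 30


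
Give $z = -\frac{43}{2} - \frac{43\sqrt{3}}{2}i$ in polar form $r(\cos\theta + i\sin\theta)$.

r = |z| = sqrt(a^2 + b^2) = sqrt((-43/2)^2 + (-43*sqrt(3)/2)^2) = sqrt(1849/4 + 5547/4) = sqrt(1849) = 43
θ = arctan(b/a) = arctan(-37.2391/-21.5) (quadrant-adjusted) = 240°
z = 43(cos 240° + i sin 240°)


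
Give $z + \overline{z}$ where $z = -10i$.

z + conjugate(z) = (a + bi) + (a - bi) = 2a
= 2 * 0 = 0


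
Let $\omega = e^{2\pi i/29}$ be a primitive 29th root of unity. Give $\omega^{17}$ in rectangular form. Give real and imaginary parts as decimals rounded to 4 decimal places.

ω^17 = e^(2πi·17/29) = e^(i·34π/29)
= cos(34π/29) + i sin(34π/29)
= -0.8569 - 0.5156i


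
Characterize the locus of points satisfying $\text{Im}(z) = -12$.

Im(z) = y where z = x + yi; the equation y = -12 is satisfied by all points with that y-coordinate
Locus: Horizontal line y = -12


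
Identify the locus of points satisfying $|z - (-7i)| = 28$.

|z - z0| = r describes a circle centered at z0 with radius r
Here z0 = -7i and r = 28
Locus: Circle centered at (0, -7) with radius 28
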